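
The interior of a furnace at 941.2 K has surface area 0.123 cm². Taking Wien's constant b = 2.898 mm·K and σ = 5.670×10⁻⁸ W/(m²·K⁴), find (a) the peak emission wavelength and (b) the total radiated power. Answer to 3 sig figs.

λ_max ≈ 3.08 μm; P ≈ 0.547 W

(a) λ_max = b/T = 2.898×10⁻³/941.2 = 3.079×10⁻⁶ m = 3.08 μm.
Area A = 0.123 cm² = 1.23×10⁻⁵ m².
(b) P = σAT⁴ = 5.670×10⁻⁸×1.23×10⁻⁵×(941.2)⁴ = 0.547 W.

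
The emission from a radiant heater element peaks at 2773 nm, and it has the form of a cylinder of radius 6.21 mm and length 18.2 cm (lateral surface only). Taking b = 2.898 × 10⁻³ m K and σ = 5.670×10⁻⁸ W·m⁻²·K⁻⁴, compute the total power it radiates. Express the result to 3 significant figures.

P ≈ 480 W

Wien's law: T = b/λ_max = 2.898×10⁻³/2.773×10⁻⁶ = 1045.08 K.
Lateral area A = 2πrL = 2π×6.21×10⁻³×0.182 = 7.10138×10⁻³ m².
Then P = σAT⁴ = 5.670×10⁻⁸×7.10138×10⁻³×(1045.08)⁴ = 480 W.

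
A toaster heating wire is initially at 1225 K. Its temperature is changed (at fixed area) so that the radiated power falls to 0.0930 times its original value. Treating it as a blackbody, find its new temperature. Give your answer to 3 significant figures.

T₂ ≈ 676 K

P ∝ T⁴, so T₂/T₁ = (P₂/P₁)^(1/4) = (0.0930)^(1/4) = 0.552231.
T₂ = 1225 × 0.552231 = 676 K.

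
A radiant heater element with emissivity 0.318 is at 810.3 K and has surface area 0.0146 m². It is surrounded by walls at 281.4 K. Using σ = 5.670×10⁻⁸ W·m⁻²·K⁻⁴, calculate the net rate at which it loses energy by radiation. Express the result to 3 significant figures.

Area A = 0.0146 m².
Net radiated power P_net = εσA(T⁴ − T₀⁴) = 0.318×5.670×10⁻⁸×0.0146×(810.3⁴ − 281.4⁴).
T⁴ − T₀⁴ = 4.31105×10¹¹ − 6.27042×10⁹ = 4.24835×10¹¹ K⁴, so P_net = 112 W.

Net loss ≈ 112 W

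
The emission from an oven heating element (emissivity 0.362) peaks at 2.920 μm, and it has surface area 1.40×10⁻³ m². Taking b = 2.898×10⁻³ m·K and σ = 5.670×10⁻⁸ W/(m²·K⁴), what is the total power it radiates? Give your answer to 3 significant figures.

Wien's law: T = b/λ_max = 2.898×10⁻³/2.920×10⁻⁶ = 992.466 K.
Area A = 1.40×10⁻³ m².
Then P = εσAT⁴ = 0.362×5.670×10⁻⁸×1.40×10⁻³×(992.466)⁴ = 27.9 W.

P ≈ 27.9 W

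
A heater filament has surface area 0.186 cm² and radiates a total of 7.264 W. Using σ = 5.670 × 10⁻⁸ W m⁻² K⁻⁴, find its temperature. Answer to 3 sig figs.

Area A = 0.186 cm² = 1.86×10⁻⁵ m².
P = σAT⁴ ⇒ T = (P/(σA))^(1/4) = (7.264/(5.670×10⁻⁸×1.86×10⁻⁵))^(1/4) = 1.62×10³ K.

T ≈ 1.62×10³ K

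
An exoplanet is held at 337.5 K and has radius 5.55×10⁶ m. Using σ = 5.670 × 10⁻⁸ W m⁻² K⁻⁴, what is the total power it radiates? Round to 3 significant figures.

P ≈ 2.85×10¹⁷ W

Surface area A = 4πR² = 4π(5.55×10⁶ m)² = 3.87076×10¹⁴ m².
P = σAT⁴ = 5.670×10⁻⁸ × 3.87076×10¹⁴ × (337.5)⁴ = 2.85×10¹⁷ W.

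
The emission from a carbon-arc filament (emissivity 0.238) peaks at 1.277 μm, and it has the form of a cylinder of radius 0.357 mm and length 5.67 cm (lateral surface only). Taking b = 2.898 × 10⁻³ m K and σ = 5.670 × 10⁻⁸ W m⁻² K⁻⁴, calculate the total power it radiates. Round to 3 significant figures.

Wien's law: T = b/λ_max = 2.898×10⁻³/1.277×10⁻⁶ = 2269.38 K.
Lateral area A = 2πrL = 2π×3.57×10⁻⁴×0.0567 = 1.27184×10⁻⁴ m².
Then P = εσAT⁴ = 0.238×5.670×10⁻⁸×1.27184×10⁻⁴×(2269.38)⁴ = 45.5 W.

P ≈ 45.5 W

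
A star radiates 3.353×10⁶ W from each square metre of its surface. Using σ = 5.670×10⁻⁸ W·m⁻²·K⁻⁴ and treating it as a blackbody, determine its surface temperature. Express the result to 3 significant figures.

T ≈ 2.77×10³ K

I = σT⁴, so T = (I/σ)^(1/4) = (3.353×10⁶/(5.670×10⁻⁸))^(1/4) = 2.77×10³ K.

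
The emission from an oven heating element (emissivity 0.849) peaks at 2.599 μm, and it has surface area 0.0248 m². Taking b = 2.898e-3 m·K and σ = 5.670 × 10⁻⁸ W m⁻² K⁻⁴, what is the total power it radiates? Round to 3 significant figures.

P ≈ 1.85×10³ W

Wien's law: T = b/λ_max = 2.898×10⁻³/2.599×10⁻⁶ = 1115.04 K.
Area A = 0.0248 m².
Then P = εσAT⁴ = 0.849×5.670×10⁻⁸×0.0248×(1115.04)⁴ = 1.85×10³ W.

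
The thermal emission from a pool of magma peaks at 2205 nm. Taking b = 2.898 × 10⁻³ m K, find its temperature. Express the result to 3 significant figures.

T ≈ 1.31×10³ K

Wien's law gives T = b/λ_max = (2.898×10⁻³ m·K)/(2.205×10⁻⁶ m) = 1.31×10³ K.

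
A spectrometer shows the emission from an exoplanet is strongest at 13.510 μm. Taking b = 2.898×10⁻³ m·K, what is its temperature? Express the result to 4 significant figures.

Wien's law gives T = b/λ_max = (2.898×10⁻³ m·K)/(1.3510×10⁻⁵ m) = 214.5 K.

T ≈ 214.5 K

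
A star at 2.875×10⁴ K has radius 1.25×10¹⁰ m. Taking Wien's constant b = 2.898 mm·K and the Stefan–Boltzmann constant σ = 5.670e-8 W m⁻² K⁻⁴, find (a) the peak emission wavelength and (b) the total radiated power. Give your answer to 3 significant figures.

λ_max ≈ 101 nm; P ≈ 7.61×10³¹ W

(a) λ_max = b/T = 2.898×10⁻³/2.875×10⁴ = 1.008×10⁻⁷ m = 101 nm.
Surface area A = 4πR² = 4π(1.25×10¹⁰ m)² = 1.96350×10²¹ m².
(b) P = σAT⁴ = 5.670×10⁻⁸×1.96350×10²¹×(2.875×10⁴)⁴ = 7.61×10³¹ W.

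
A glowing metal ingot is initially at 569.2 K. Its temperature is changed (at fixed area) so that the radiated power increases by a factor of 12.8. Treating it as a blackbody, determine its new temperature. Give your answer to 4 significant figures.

P ∝ T⁴, so T₂/T₁ = (P₂/P₁)^(1/4) = (12.8)^(1/4) = 1.89148.
T₂ = 569.2 × 1.89148 = 1077 K.

T₂ ≈ 1077 K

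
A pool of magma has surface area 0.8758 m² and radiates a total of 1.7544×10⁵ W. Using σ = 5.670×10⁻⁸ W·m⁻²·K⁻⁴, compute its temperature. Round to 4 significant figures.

Area A = 0.8758 m².
P = σAT⁴ ⇒ T = (P/(σA))^(1/4) = (1.7544×10⁵/(5.670×10⁻⁸×0.8758))^(1/4) = 1371 K.

T ≈ 1371 K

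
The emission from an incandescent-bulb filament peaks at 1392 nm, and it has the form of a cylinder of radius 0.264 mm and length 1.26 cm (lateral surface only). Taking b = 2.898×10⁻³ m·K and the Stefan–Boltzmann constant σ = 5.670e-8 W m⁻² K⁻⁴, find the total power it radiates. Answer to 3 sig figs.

P ≈ 22.3 W

Wien's law: T = b/λ_max = 2.898×10⁻³/1.392×10⁻⁶ = 2081.90 K.
Lateral area A = 2πrL = 2π×2.64×10⁻⁴×0.0126 = 2.09004×10⁻⁵ m².
Then P = σAT⁴ = 5.670×10⁻⁸×2.09004×10⁻⁵×(2081.90)⁴ = 22.3 W.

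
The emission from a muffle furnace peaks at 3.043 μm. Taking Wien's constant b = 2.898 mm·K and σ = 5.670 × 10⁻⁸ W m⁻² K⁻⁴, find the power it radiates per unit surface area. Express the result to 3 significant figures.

Wien's law: T = b/λ_max = 2.898×10⁻³/3.043×10⁻⁶ = 952.350 K.
Then I = σT⁴ = 5.670×10⁻⁸×(952.350)⁴ = 4.66×10⁴ W/m².

I ≈ 4.66×10⁴ W/m²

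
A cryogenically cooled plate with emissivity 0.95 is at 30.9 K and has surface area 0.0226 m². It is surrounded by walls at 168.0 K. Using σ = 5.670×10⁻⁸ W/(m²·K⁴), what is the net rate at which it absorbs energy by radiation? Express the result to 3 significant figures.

Net gain ≈ 0.969 W

Area A = 0.0226 m².
Net radiated power P_net = εσA(T⁴ − T₀⁴) = 0.95×5.670×10⁻⁸×0.0226×(30.9⁴ − 168.0⁴).
T⁴ − T₀⁴ = 9.11662×10⁵ − 7.96594×10⁸ = -7.95682×10⁸ K⁴, so P_net = -0.969 W — negative, meaning a net gain of 0.969 W.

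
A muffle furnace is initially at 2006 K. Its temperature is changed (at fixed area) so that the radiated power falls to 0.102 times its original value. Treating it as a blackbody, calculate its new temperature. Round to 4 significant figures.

P ∝ T⁴, so T₂/T₁ = (P₂/P₁)^(1/4) = (0.102)^(1/4) = 0.565132.
T₂ = 2006 × 0.565132 = 1134 K.

T₂ ≈ 1134 K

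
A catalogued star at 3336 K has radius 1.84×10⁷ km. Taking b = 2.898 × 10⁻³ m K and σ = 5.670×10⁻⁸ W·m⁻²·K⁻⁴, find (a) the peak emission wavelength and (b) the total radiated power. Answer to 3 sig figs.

λ_max ≈ 0.869 μm; P ≈ 2.99×10²⁸ W

(a) λ_max = b/T = 2.898×10⁻³/3336 = 8.687×10⁻⁷ m = 0.869 μm.
Surface area A = 4πR² = 4π(1.84×10¹⁰ m)² = 4.25447×10²¹ m².
(b) P = σAT⁴ = 5.670×10⁻⁸×4.25447×10²¹×(3336)⁴ = 2.99×10²⁸ W.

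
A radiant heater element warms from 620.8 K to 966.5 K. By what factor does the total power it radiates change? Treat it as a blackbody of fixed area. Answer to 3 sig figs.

P ∝ T⁴, so P₂/P₁ = (T₂/T₁)⁴ = (966.5/620.8)⁴ = (1.55686)⁴ = 5.87.

P₂/P₁ ≈ 5.87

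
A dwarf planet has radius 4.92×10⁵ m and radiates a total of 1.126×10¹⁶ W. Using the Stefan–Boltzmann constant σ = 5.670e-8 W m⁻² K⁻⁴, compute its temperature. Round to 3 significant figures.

Surface area A = 4πR² = 4π(4.92×10⁵ m)² = 3.04187×10¹² m².
P = σAT⁴ ⇒ T = (P/(σA))^(1/4) = (1.126×10¹⁶/(5.670×10⁻⁸×3.04187×10¹²))^(1/4) = 505 K.

T ≈ 505 K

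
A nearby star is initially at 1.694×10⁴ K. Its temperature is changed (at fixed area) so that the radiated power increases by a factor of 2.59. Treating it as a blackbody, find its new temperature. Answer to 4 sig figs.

T₂ ≈ 2.149×10⁴ K

P ∝ T⁴, so T₂/T₁ = (P₂/P₁)^(1/4) = (2.59)^(1/4) = 1.26860.
T₂ = 1.694×10⁴ × 1.26860 = 2.149×10⁴ K.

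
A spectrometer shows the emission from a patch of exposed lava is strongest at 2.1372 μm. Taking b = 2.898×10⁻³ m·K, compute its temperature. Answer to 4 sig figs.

Wien's law gives T = b/λ_max = (2.898×10⁻³ m·K)/(2.1372×10⁻⁶ m) = 1356 K.

T ≈ 1356 K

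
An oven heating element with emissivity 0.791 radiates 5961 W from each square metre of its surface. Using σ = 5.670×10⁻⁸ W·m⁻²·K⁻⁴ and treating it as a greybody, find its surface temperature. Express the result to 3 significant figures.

I = εσT⁴, so T = (I/εσ)^(1/4) = (5961/(0.791×5.670×10⁻⁸))^(1/4) = 604 K.

T ≈ 604 K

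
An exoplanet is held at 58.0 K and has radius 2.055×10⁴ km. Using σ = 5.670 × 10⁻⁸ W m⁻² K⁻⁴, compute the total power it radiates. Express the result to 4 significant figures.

P ≈ 3.405×10¹⁵ W

Surface area A = 4πR² = 4π(2.055×10⁷ m)² = 5.30681×10¹⁵ m².
P = σAT⁴ = 5.670×10⁻⁸ × 5.30681×10¹⁵ × (58.0)⁴ = 3.405×10¹⁵ W.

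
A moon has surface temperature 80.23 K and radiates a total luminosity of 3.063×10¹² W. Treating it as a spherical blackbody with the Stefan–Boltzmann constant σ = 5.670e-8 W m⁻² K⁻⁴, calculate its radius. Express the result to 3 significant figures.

L = 4πR²σT⁴ ⇒ R = √(L/(4πσT⁴)).
σT⁴ = 2.34926 W/m², so R = √(3.063×10¹²/(4π×2.34926)) = 3.22×10⁵ m.

R ≈ 3.22×10⁵ m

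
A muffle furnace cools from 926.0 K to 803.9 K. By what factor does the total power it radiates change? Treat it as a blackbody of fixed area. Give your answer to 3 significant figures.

P₂/P₁ ≈ 0.568

P ∝ T⁴, so P₂/P₁ = (T₂/T₁)⁴ = (803.9/926.0)⁴ = (0.868143)⁴ = 0.568.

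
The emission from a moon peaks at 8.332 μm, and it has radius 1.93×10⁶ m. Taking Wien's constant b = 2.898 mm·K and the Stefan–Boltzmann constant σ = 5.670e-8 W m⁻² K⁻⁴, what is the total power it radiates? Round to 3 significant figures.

Wien's law: T = b/λ_max = 2.898×10⁻³/8.332×10⁻⁶ = 347.816 K.
Surface area A = 4πR² = 4π(1.93×10⁶ m)² = 4.68085×10¹³ m².
Then P = σAT⁴ = 5.670×10⁻⁸×4.68085×10¹³×(347.816)⁴ = 3.88×10¹⁶ W.

P ≈ 3.88×10¹⁶ W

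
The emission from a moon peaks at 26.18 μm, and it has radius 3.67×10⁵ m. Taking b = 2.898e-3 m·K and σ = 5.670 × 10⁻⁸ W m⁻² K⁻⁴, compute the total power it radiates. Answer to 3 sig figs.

Wien's law: T = b/λ_max = 2.898×10⁻³/2.618×10⁻⁵ = 110.695 K.
Surface area A = 4πR² = 4π(3.67×10⁵ m)² = 1.69255×10¹² m².
Then P = σAT⁴ = 5.670×10⁻⁸×1.69255×10¹²×(110.695)⁴ = 1.44×10¹³ W.

P ≈ 1.44×10¹³ W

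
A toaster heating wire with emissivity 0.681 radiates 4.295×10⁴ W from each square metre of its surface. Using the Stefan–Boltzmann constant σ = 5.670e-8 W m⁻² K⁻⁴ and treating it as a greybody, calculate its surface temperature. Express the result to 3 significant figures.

I = εσT⁴, so T = (I/εσ)^(1/4) = (4.295×10⁴/(0.681×5.670×10⁻⁸))^(1/4) = 1.03×10³ K.

T ≈ 1.03×10³ K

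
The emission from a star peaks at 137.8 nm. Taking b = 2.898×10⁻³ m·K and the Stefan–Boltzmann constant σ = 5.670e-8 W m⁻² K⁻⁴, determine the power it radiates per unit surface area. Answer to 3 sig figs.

I ≈ 1.11×10¹⁰ W/m²

Wien's law: T = b/λ_max = 2.898×10⁻³/1.378×10⁻⁷ = 21030.5 K.
Then I = σT⁴ = 5.670×10⁻⁸×(21030.5)⁴ = 1.11×10¹⁰ W/m².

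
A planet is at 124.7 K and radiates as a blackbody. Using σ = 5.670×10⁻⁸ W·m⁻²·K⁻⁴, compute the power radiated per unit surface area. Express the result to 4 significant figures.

Stefan–Boltzmann: I = σT⁴ = 5.670×10⁻⁸ × (124.7)⁴ = 13.71 W/m².

I ≈ 13.71 W/m²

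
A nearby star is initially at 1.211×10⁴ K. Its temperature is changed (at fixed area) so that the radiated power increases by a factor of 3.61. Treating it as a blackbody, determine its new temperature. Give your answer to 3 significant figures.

T₂ ≈ 1.67×10⁴ K

P ∝ T⁴, so T₂/T₁ = (P₂/P₁)^(1/4) = (3.61)^(1/4) = 1.37840.
T₂ = 1.211×10⁴ × 1.37840 = 1.67×10⁴ K.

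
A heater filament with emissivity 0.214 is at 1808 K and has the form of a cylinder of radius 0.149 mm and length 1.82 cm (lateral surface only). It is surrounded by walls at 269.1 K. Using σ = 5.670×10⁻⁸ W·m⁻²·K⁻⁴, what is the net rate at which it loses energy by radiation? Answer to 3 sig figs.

Lateral area A = 2πrL = 2π×1.49×10⁻⁴×0.0182 = 1.70387×10⁻⁵ m².
Net radiated power P_net = εσA(T⁴ − T₀⁴) = 0.214×5.670×10⁻⁸×1.70387×10⁻⁵×(1808⁴ − 269.1⁴).
T⁴ − T₀⁴ = 1.06855×10¹³ − 5.24390×10⁹ = 1.06803×10¹³ K⁴, so P_net = 2.21 W.

Net loss ≈ 2.21 W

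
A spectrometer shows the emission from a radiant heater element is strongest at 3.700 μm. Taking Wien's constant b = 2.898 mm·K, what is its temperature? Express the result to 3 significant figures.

Wien's law gives T = b/λ_max = (2.898×10⁻³ m·K)/(3.700×10⁻⁶ m) = 783 K.

T ≈ 783 K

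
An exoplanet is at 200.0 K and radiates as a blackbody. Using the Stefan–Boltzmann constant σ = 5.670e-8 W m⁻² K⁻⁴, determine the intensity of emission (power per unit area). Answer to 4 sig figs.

I ≈ 90.72 W/m²

Stefan–Boltzmann: I = σT⁴ = 5.670×10⁻⁸ × (200.0)⁴ = 90.72 W/m².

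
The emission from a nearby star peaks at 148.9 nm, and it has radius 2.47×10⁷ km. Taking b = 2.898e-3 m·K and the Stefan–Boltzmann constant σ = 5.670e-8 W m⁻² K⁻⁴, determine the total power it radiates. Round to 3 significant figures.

Wien's law: T = b/λ_max = 2.898×10⁻³/1.489×10⁻⁷ = 19462.7 K.
Surface area A = 4πR² = 4π(2.47×10¹⁰ m)² = 7.66662×10²¹ m².
Then P = σAT⁴ = 5.670×10⁻⁸×7.66662×10²¹×(19462.7)⁴ = 6.24×10³¹ W.

P ≈ 6.24×10³¹ W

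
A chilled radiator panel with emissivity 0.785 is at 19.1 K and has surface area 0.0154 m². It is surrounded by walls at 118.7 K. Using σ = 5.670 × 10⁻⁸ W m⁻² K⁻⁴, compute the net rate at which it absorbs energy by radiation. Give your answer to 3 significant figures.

Area A = 0.0154 m².
Net radiated power P_net = εσA(T⁴ − T₀⁴) = 0.785×5.670×10⁻⁸×0.0154×(19.1⁴ − 118.7⁴).
T⁴ − T₀⁴ = 1.33086×10⁵ − 1.98519×10⁸ = -1.98386×10⁸ K⁴, so P_net = -0.136 W — negative, meaning a net gain of 0.136 W.

Net gain ≈ 0.136 W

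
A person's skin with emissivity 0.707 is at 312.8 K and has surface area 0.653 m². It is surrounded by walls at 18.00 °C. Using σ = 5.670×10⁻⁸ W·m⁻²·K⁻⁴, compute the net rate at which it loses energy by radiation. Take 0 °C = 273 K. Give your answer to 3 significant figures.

Surroundings: T = 18.00 °C + 273 = 291.00 K.
Area A = 0.653 m².
Net radiated power P_net = εσA(T⁴ − T₀⁴) = 0.707×5.670×10⁻⁸×0.653×(312.8⁴ − 291.00⁴).
T⁴ − T₀⁴ = 9.57342×10⁹ − 7.17087×10⁹ = 2.40255×10⁹ K⁴, so P_net = 62.9 W.

Net loss ≈ 62.9 W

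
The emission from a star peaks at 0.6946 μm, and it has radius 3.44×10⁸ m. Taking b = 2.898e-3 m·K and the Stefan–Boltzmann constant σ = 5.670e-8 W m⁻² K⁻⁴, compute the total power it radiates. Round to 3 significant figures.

Wien's law: T = b/λ_max = 2.898×10⁻³/6.946×10⁻⁷ = 4172.19 K.
Surface area A = 4πR² = 4π(3.44×10⁸ m)² = 1.48705×10¹⁸ m².
Then P = σAT⁴ = 5.670×10⁻⁸×1.48705×10¹⁸×(4172.19)⁴ = 2.55×10²⁵ W.

P ≈ 2.55×10²⁵ W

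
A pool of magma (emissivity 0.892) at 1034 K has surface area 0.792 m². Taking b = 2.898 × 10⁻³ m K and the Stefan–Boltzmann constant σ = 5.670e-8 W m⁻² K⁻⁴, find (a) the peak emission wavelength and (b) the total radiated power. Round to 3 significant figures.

λ_max ≈ 2.80×10³ nm; P ≈ 4.58×10⁴ W

(a) λ_max = b/T = 2.898×10⁻³/1034 = 2.803×10⁻⁶ m = 2.80×10³ nm.
Area A = 0.792 m².
(b) P = εσAT⁴ = 0.892×5.670×10⁻⁸×0.792×(1034)⁴ = 4.58×10⁴ W.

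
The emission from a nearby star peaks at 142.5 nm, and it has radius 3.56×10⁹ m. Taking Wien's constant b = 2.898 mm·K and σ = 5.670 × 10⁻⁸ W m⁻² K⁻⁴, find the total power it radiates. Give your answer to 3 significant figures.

P ≈ 1.54×10³⁰ W

Wien's law: T = b/λ_max = 2.898×10⁻³/1.425×10⁻⁷ = 20336.8 K.
Surface area A = 4πR² = 4π(3.56×10⁹ m)² = 1.59261×10²⁰ m².
Then P = σAT⁴ = 5.670×10⁻⁸×1.59261×10²⁰×(20336.8)⁴ = 1.54×10³⁰ W.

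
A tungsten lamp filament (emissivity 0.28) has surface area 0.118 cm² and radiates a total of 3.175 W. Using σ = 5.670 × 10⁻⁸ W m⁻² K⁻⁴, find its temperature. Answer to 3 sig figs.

Area A = 0.118 cm² = 1.18×10⁻⁵ m².
P = εσAT⁴ ⇒ T = (P/(εσA))^(1/4) = (3.175/(0.28×5.670×10⁻⁸×1.18×10⁻⁵))^(1/4) = 2.03×10³ K.

T ≈ 2.03×10³ K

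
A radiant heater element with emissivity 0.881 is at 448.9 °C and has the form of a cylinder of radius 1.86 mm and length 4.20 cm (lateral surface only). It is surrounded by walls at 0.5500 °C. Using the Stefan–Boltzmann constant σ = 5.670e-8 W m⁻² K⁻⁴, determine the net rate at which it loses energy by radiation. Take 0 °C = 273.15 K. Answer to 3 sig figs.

T = 448.9 °C + 273.15 = 722.05 K.
Surroundings: T = 0.5500 °C + 273.15 = 273.7000 K.
Lateral area A = 2πrL = 2π×1.86×10⁻³×0.0420 = 4.90842×10⁻⁴ m².
Net radiated power P_net = εσA(T⁴ − T₀⁴) = 0.881×5.670×10⁻⁸×4.90842×10⁻⁴×(722.05⁴ − 273.7000⁴).
T⁴ − T₀⁴ = 2.71812×10¹¹ − 5.61176×10⁹ = 2.66200×10¹¹ K⁴, so P_net = 6.53 W.

Net loss ≈ 6.53 W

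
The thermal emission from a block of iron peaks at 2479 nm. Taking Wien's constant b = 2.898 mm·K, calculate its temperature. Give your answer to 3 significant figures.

T ≈ 1.17×10³ K

Wien's law gives T = b/λ_max = (2.898×10⁻³ m·K)/(2.479×10⁻⁶ m) = 1.17×10³ K.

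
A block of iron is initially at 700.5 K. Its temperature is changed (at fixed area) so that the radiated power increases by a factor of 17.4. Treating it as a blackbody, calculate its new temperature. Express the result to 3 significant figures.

T₂ ≈ 1.43×10³ K

P ∝ T⁴, so T₂/T₁ = (P₂/P₁)^(1/4) = (17.4)^(1/4) = 2.04238.
T₂ = 700.5 × 2.04238 = 1.43×10³ K.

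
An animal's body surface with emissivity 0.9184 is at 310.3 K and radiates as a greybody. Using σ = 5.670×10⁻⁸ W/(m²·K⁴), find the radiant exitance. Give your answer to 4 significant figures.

Stefan–Boltzmann: I = εσT⁴ = 0.9184 × 5.670×10⁻⁸ × (310.3)⁴ = 482.8 W/m².

I ≈ 482.8 W/m²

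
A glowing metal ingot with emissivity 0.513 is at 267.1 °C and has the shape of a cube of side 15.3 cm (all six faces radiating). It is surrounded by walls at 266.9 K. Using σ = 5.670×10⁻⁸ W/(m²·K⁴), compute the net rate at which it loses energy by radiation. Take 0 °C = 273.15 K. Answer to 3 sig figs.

Net loss ≈ 327 W

T = 267.1 °C + 273.15 = 540.25 K.
Area A = 6s² = 6×(0.153 m)² = 0.140454 m².
Net radiated power P_net = εσA(T⁴ − T₀⁴) = 0.513×5.670×10⁻⁸×0.140454×(540.25⁴ − 266.9⁴).
T⁴ − T₀⁴ = 8.51881×10¹⁰ − 5.07451×10⁹ = 8.01136×10¹⁰ K⁴, so P_net = 327 W.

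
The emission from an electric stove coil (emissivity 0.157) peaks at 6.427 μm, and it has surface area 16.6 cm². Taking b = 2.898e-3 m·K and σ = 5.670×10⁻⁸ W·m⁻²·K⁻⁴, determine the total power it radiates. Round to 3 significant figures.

P ≈ 0.611 W

Wien's law: T = b/λ_max = 2.898×10⁻³/6.427×10⁻⁶ = 450.910 K.
Area A = 16.6 cm² = 1.66×10⁻³ m².
Then P = εσAT⁴ = 0.157×5.670×10⁻⁸×1.66×10⁻³×(450.910)⁴ = 0.611 W.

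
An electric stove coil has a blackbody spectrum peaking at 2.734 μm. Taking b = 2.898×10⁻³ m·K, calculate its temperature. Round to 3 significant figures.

Wien's law gives T = b/λ_max = (2.898×10⁻³ m·K)/(2.734×10⁻⁶ m) = 1.06×10³ K.

T ≈ 1.06×10³ K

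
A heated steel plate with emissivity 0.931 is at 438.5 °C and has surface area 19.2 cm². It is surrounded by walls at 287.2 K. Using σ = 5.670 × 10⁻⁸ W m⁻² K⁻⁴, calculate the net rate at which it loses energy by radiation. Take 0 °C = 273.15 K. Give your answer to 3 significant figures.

Net loss ≈ 25.3 W

T = 438.5 °C + 273.15 = 711.65 K.
Area A = 19.2 cm² = 1.92×10⁻³ m².
Net radiated power P_net = εσA(T⁴ − T₀⁴) = 0.931×5.670×10⁻⁸×1.92×10⁻³×(711.65⁴ − 287.2⁴).
T⁴ − T₀⁴ = 2.56487×10¹¹ − 6.80358×10⁹ = 2.49683×10¹¹ K⁴, so P_net = 25.3 W.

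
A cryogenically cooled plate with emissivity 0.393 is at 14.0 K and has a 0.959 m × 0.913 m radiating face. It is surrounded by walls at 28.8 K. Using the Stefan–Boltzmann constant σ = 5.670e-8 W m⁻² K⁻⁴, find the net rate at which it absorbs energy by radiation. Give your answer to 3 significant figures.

Area A = 0.959 × 0.913 = 0.875567 m².
Net radiated power P_net = εσA(T⁴ − T₀⁴) = 0.393×5.670×10⁻⁸×0.875567×(14.0⁴ − 28.8⁴).
T⁴ − T₀⁴ = 38416.0 − 6.87971×10⁵ = -6.49555×10⁵ K⁴, so P_net = -0.0127 W — negative, meaning a net gain of 0.0127 W.

Net gain ≈ 0.0127 W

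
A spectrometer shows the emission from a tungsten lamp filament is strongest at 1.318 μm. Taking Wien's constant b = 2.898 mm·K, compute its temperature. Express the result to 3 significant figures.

Wien's law gives T = b/λ_max = (2.898×10⁻³ m·K)/(1.318×10⁻⁶ m) = 2.20×10³ K.

T ≈ 2.20×10³ K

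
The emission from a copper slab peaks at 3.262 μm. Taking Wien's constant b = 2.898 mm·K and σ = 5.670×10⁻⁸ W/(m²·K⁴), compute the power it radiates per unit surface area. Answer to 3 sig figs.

I ≈ 3.53×10⁴ W/m²

Wien's law: T = b/λ_max = 2.898×10⁻³/3.262×10⁻⁶ = 888.412 K.
Then I = σT⁴ = 5.670×10⁻⁸×(888.412)⁴ = 3.53×10⁴ W/m².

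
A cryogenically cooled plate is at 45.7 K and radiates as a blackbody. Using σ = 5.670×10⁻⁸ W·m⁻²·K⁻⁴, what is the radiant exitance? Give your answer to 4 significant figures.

I ≈ 0.2473 W/m²

Stefan–Boltzmann: I = σT⁴ = 5.670×10⁻⁸ × (45.7)⁴ = 0.2473 W/m².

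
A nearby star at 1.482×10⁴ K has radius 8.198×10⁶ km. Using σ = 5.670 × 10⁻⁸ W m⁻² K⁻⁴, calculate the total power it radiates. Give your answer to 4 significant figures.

Surface area A = 4πR² = 4π(8.198×10⁹ m)² = 8.44551×10²⁰ m².
P = σAT⁴ = 5.670×10⁻⁸ × 8.44551×10²⁰ × (1.482×10⁴)⁴ = 2.310×10³⁰ W.

P ≈ 2.310×10³⁰ W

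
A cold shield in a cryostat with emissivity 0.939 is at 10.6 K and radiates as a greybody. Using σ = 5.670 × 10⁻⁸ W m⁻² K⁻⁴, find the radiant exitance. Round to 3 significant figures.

Stefan–Boltzmann: I = εσT⁴ = 0.939 × 5.670×10⁻⁸ × (10.6)⁴ = 6.72×10⁻⁴ W/m².

I ≈ 6.72×10⁻⁴ W/m²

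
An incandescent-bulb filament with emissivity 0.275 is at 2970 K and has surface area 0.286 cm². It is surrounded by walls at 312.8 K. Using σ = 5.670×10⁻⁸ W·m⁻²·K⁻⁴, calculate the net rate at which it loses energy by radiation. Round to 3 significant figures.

Net loss ≈ 34.7 W

Area A = 0.286 cm² = 2.86×10⁻⁵ m².
Net radiated power P_net = εσA(T⁴ − T₀⁴) = 0.275×5.670×10⁻⁸×2.86×10⁻⁵×(2970⁴ − 312.8⁴).
T⁴ − T₀⁴ = 7.78083×10¹³ − 9.57342×10⁹ = 7.77987×10¹³ K⁴, so P_net = 34.7 W.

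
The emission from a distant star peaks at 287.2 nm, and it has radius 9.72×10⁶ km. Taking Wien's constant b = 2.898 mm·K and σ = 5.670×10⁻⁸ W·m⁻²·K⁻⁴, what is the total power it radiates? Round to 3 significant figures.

P ≈ 6.98×10²⁹ W

Wien's law: T = b/λ_max = 2.898×10⁻³/2.872×10⁻⁷ = 10090.5 K.
Surface area A = 4πR² = 4π(9.72×10⁹ m)² = 1.18725×10²¹ m².
Then P = σAT⁴ = 5.670×10⁻⁸×1.18725×10²¹×(10090.5)⁴ = 6.98×10²⁹ W.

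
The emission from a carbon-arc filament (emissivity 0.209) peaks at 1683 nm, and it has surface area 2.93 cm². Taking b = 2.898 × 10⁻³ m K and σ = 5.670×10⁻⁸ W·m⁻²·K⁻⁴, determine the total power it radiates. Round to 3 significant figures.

P ≈ 30.5 W

Wien's law: T = b/λ_max = 2.898×10⁻³/1.683×10⁻⁶ = 1721.93 K.
Area A = 2.93 cm² = 2.93×10⁻⁴ m².
Then P = εσAT⁴ = 0.209×5.670×10⁻⁸×2.93×10⁻⁴×(1721.93)⁴ = 30.5 W.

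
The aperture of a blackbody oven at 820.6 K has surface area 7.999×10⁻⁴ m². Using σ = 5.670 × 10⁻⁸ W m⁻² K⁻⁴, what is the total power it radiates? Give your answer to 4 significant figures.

P ≈ 20.57 W

Area A = 7.999×10⁻⁴ m².
P = σAT⁴ = 5.670×10⁻⁸ × 7.999×10⁻⁴ × (820.6)⁴ = 20.57 W.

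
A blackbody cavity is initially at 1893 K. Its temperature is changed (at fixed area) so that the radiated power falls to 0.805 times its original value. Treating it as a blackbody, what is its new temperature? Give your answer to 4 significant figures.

P ∝ T⁴, so T₂/T₁ = (P₂/P₁)^(1/4) = (0.805)^(1/4) = 0.947216.
T₂ = 1893 × 0.947216 = 1793 K.

T₂ ≈ 1793 K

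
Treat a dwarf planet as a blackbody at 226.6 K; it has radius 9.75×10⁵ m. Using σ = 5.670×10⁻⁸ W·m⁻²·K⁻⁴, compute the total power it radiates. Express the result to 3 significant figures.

P ≈ 1.79×10¹⁵ W

Surface area A = 4πR² = 4π(9.75×10⁵ m)² = 1.19459×10¹³ m².
P = σAT⁴ = 5.670×10⁻⁸ × 1.19459×10¹³ × (226.6)⁴ = 1.79×10¹⁵ W.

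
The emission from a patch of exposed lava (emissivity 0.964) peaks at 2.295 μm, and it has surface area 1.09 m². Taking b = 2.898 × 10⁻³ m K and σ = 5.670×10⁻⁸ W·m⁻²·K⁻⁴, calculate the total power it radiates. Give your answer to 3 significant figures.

P ≈ 1.51×10⁵ W

Wien's law: T = b/λ_max = 2.898×10⁻³/2.295×10⁻⁶ = 1262.75 K.
Area A = 1.09 m².
Then P = εσAT⁴ = 0.964×5.670×10⁻⁸×1.09×(1262.75)⁴ = 1.51×10⁵ W.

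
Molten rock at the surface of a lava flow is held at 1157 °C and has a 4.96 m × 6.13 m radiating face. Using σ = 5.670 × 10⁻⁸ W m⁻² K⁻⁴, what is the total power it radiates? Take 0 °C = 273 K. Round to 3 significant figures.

P ≈ 7.21×10⁶ W

T = 1157 °C + 273 = 1430 K.
Area A = 4.96 × 6.13 = 30.4048 m².
P = σAT⁴ = 5.670×10⁻⁸ × 30.4048 × (1430)⁴ = 7.21×10⁶ W.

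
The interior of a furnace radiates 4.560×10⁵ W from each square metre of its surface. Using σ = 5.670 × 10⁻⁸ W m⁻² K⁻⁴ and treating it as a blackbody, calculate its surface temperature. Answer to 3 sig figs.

T ≈ 1.68×10³ K

I = σT⁴, so T = (I/σ)^(1/4) = (4.560×10⁵/(5.670×10⁻⁸))^(1/4) = 1.68×10³ K.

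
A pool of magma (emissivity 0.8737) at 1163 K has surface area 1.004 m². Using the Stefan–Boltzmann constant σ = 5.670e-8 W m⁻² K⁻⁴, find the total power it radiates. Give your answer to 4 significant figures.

P ≈ 9.099×10⁴ W

Area A = 1.004 m².
P = εσAT⁴ = 0.8737 × 5.670×10⁻⁸ × 1.004 × (1163)⁴ = 9.099×10⁴ W.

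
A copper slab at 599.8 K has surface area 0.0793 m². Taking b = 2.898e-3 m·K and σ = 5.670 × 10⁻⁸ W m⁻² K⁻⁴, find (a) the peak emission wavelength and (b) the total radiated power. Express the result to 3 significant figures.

(a) λ_max = b/T = 2.898×10⁻³/599.8 = 4.832×10⁻⁶ m = 4.83 μm.
Area A = 0.0793 m².
(b) P = σAT⁴ = 5.670×10⁻⁸×0.0793×(599.8)⁴ = 582 W.

λ_max ≈ 4.83 μm; P ≈ 582 W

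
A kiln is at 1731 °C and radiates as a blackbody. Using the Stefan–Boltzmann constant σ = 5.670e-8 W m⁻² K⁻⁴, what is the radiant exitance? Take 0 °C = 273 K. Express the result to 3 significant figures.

T = 1731 °C + 273 = 2004 K.
Stefan–Boltzmann: I = σT⁴ = 5.670×10⁻⁸ × (2004)⁴ = 9.14×10⁵ W/m².

I ≈ 9.14×10⁵ W/m²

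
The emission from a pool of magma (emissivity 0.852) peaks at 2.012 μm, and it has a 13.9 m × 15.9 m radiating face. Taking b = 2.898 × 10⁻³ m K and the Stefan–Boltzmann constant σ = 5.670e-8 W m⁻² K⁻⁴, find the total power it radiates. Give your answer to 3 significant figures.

P ≈ 4.60×10⁷ W

Wien's law: T = b/λ_max = 2.898×10⁻³/2.012×10⁻⁶ = 1440.36 K.
Area A = 13.9 × 15.9 = 221.01 m².
Then P = εσAT⁴ = 0.852×5.670×10⁻⁸×221.01×(1440.36)⁴ = 4.60×10⁷ W.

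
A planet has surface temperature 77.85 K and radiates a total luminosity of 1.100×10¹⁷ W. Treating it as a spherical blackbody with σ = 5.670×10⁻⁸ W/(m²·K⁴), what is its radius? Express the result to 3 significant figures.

R ≈ 6.48×10⁷ m

L = 4πR²σT⁴ ⇒ R = √(L/(4πσT⁴)).
σT⁴ = 2.08266 W/m², so R = √(1.100×10¹⁷/(4π×2.08266)) = 6.48×10⁷ m.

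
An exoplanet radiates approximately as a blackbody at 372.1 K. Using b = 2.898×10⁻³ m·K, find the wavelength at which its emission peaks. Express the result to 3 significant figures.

Wien's displacement law: λ_max = b/T = (2.898×10⁻³ m·K)/(372.1 K) = 7.788×10⁻⁶ m.
That is 7.79 μm, in the infrared range.

λ_max ≈ 7.79 μm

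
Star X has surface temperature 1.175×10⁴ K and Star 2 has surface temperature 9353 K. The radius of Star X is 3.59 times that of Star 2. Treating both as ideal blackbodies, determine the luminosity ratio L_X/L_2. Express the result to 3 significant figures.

L ∝ R²T⁴, so L_X/L_2 = (R_X/R_2)²(T_X/T_2)⁴ = (3.59)² × (1.175×10⁴/9353)⁴ = 12.8881 × 2.49085 = 32.1.

L_X/L_2 ≈ 32.1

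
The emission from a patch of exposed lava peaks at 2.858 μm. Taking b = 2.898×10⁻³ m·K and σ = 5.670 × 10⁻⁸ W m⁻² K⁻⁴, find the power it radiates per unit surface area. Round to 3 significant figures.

I ≈ 5.99×10⁴ W/m²

Wien's law: T = b/λ_max = 2.898×10⁻³/2.858×10⁻⁶ = 1014.00 K.
Then I = σT⁴ = 5.670×10⁻⁸×(1014.00)⁴ = 5.99×10⁴ W/m².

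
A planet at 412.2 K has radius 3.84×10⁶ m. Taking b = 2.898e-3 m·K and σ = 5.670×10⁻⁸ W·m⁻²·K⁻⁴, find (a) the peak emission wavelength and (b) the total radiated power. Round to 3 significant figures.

(a) λ_max = b/T = 2.898×10⁻³/412.2 = 7.031×10⁻⁶ m = 7.03 μm.
Surface area A = 4πR² = 4π(3.84×10⁶ m)² = 1.85299×10¹⁴ m².
(b) P = σAT⁴ = 5.670×10⁻⁸×1.85299×10¹⁴×(412.2)⁴ = 3.03×10¹⁷ W.

λ_max ≈ 7.03 μm; P ≈ 3.03×10¹⁷ W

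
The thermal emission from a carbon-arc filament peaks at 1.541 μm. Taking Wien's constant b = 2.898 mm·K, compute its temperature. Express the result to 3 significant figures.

Wien's law gives T = b/λ_max = (2.898×10⁻³ m·K)/(1.541×10⁻⁶ m) = 1.88×10³ K.

T ≈ 1.88×10³ K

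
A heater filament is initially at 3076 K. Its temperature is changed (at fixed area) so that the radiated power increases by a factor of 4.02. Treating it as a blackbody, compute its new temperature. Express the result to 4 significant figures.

T₂ ≈ 4356 K

P ∝ T⁴, so T₂/T₁ = (P₂/P₁)^(1/4) = (4.02)^(1/4) = 1.41598.
T₂ = 3076 × 1.41598 = 4356 K.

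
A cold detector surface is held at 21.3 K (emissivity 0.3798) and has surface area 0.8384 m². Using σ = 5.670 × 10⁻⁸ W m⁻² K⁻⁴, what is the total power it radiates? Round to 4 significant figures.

P ≈ 3.716×10⁻³ W

Area A = 0.8384 m².
P = εσAT⁴ = 0.3798 × 5.670×10⁻⁸ × 0.8384 × (21.3)⁴ = 3.716×10⁻³ W.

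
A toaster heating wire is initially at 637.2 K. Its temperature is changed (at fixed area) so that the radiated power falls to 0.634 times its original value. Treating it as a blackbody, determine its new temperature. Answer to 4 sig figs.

P ∝ T⁴, so T₂/T₁ = (P₂/P₁)^(1/4) = (0.634)^(1/4) = 0.892323.
T₂ = 637.2 × 0.892323 = 568.6 K.

T₂ ≈ 568.6 K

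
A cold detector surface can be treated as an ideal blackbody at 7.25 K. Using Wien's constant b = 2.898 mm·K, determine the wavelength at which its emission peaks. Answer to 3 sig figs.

λ_max ≈ 4.00×10⁻⁴ m

Wien's displacement law: λ_max = b/T = (2.898×10⁻³ m·K)/(7.25 K) = 3.997×10⁻⁴ m.
That is 4.00×10⁻⁴ m, in the infrared range.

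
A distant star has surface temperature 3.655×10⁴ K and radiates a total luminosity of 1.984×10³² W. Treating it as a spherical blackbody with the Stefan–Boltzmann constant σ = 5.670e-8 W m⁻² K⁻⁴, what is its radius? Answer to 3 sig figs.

R ≈ 1.25×10¹⁰ m

L = 4πR²σT⁴ ⇒ R = √(L/(4πσT⁴)).
σT⁴ = 1.01189×10¹¹ W/m², so R = √(1.984×10³²/(4π×1.01189×10¹¹)) = 1.25×10¹⁰ m.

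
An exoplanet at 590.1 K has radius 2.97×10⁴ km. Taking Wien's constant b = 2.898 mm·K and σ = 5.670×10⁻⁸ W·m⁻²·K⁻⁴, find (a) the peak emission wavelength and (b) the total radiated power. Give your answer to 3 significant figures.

λ_max ≈ 4.91 μm; P ≈ 7.62×10¹⁹ W

(a) λ_max = b/T = 2.898×10⁻³/590.1 = 4.911×10⁻⁶ m = 4.91 μm.
Surface area A = 4πR² = 4π(2.97×10⁷ m)² = 1.10847×10¹⁶ m².
(b) P = σAT⁴ = 5.670×10⁻⁸×1.10847×10¹⁶×(590.1)⁴ = 7.62×10¹⁹ W.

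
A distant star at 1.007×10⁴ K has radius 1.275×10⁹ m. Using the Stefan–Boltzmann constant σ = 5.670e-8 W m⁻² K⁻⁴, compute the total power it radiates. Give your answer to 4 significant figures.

Surface area A = 4πR² = 4π(1.275×10⁹ m)² = 2.04282×10¹⁹ m².
P = σAT⁴ = 5.670×10⁻⁸ × 2.04282×10¹⁹ × (1.007×10⁴)⁴ = 1.191×10²⁸ W.

P ≈ 1.191×10²⁸ W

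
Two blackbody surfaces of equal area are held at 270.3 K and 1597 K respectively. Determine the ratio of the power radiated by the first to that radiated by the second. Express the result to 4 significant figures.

P₁/P₂ ≈ 8.207×10⁻⁴

With equal areas, P₁/P₂ = (T₁/T₂)⁴ = (270.3/1597)⁴ = 8.207×10⁻⁴.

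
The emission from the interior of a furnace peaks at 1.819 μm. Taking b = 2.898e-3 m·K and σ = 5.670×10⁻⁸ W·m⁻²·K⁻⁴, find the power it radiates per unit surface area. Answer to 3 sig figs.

Wien's law: T = b/λ_max = 2.898×10⁻³/1.819×10⁻⁶ = 1593.18 K.
Then I = σT⁴ = 5.670×10⁻⁸×(1593.18)⁴ = 3.65×10⁵ W/m².

I ≈ 3.65×10⁵ W/m²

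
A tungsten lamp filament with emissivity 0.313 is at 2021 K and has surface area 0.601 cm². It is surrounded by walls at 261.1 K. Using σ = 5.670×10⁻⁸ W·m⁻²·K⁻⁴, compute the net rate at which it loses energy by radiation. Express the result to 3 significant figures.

Net loss ≈ 17.8 W

Area A = 0.601 cm² = 6.01×10⁻⁵ m².
Net radiated power P_net = εσA(T⁴ − T₀⁴) = 0.313×5.670×10⁻⁸×6.01×10⁻⁵×(2021⁴ − 261.1⁴).
T⁴ − T₀⁴ = 1.66827×10¹³ − 4.64759×10⁹ = 1.66781×10¹³ K⁴, so P_net = 17.8 W.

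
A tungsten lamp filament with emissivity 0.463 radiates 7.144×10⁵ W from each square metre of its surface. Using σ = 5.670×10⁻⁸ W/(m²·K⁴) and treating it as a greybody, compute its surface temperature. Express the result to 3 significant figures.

I = εσT⁴, so T = (I/εσ)^(1/4) = (7.144×10⁵/(0.463×5.670×10⁻⁸))^(1/4) = 2.28×10³ K.

T ≈ 2.28×10³ K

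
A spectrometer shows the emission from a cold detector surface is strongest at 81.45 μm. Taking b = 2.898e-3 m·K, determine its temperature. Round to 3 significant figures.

T ≈ 35.6 K

Wien's law gives T = b/λ_max = (2.898×10⁻³ m·K)/(8.145×10⁻⁵ m) = 35.6 K.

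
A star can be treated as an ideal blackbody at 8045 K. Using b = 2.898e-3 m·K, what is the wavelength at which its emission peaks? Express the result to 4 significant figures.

λ_max ≈ 0.3602 μm

Wien's displacement law: λ_max = b/T = (2.898×10⁻³ m·K)/(8045 K) = 3.6022×10⁻⁷ m.
That is 0.3602 μm, in the ultraviolet range.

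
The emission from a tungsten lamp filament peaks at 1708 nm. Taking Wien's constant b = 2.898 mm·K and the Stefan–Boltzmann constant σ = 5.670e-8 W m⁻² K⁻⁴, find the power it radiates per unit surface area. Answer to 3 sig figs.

I ≈ 4.70×10⁵ W/m²

Wien's law: T = b/λ_max = 2.898×10⁻³/1.708×10⁻⁶ = 1696.72 K.
Then I = σT⁴ = 5.670×10⁻⁸×(1696.72)⁴ = 4.70×10⁵ W/m².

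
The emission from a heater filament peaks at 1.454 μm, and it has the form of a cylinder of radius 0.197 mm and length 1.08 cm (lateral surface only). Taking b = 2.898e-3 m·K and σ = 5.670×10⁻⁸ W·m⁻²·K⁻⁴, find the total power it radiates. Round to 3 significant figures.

Wien's law: T = b/λ_max = 2.898×10⁻³/1.454×10⁻⁶ = 1993.12 K.
Lateral area A = 2πrL = 2π×1.97×10⁻⁴×0.0108 = 1.33681×10⁻⁵ m².
Then P = σAT⁴ = 5.670×10⁻⁸×1.33681×10⁻⁵×(1993.12)⁴ = 12.0 W.

P ≈ 12.0 W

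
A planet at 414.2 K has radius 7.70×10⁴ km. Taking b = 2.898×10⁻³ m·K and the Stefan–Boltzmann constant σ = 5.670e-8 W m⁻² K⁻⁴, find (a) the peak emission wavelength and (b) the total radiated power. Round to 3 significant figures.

(a) λ_max = b/T = 2.898×10⁻³/414.2 = 6.997×10⁻⁶ m = 7.00 μm.
Surface area A = 4πR² = 4π(7.70×10⁷ m)² = 7.45060×10¹⁶ m².
(b) P = σAT⁴ = 5.670×10⁻⁸×7.45060×10¹⁶×(414.2)⁴ = 1.24×10²⁰ W.

λ_max ≈ 7.00 μm; P ≈ 1.24×10²⁰ W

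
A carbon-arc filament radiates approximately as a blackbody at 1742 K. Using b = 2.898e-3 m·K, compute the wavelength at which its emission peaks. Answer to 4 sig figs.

λ_max ≈ 1664 nm

Wien's displacement law: λ_max = b/T = (2.898×10⁻³ m·K)/(1742 K) = 1.6636×10⁻⁶ m.
That is 1664 nm, in the infrared range.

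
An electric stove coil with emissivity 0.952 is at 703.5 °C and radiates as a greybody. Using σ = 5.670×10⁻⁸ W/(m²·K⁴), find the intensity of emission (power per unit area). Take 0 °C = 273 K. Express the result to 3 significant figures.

T = 703.5 °C + 273 = 976.5 K.
Stefan–Boltzmann: I = εσT⁴ = 0.952 × 5.670×10⁻⁸ × (976.5)⁴ = 4.91×10⁴ W/m².

I ≈ 4.91×10⁴ W/m²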